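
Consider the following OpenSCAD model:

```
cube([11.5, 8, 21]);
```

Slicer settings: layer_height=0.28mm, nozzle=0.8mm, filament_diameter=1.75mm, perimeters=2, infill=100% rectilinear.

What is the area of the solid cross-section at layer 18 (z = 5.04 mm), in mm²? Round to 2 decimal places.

At z = 5.04 mm: the cube (footprint 11.5×8) is included at this height (area 92.00 mm²). Overall, the cross-section is a single solid region. Net area = 92.00 mm².

92.00 mm²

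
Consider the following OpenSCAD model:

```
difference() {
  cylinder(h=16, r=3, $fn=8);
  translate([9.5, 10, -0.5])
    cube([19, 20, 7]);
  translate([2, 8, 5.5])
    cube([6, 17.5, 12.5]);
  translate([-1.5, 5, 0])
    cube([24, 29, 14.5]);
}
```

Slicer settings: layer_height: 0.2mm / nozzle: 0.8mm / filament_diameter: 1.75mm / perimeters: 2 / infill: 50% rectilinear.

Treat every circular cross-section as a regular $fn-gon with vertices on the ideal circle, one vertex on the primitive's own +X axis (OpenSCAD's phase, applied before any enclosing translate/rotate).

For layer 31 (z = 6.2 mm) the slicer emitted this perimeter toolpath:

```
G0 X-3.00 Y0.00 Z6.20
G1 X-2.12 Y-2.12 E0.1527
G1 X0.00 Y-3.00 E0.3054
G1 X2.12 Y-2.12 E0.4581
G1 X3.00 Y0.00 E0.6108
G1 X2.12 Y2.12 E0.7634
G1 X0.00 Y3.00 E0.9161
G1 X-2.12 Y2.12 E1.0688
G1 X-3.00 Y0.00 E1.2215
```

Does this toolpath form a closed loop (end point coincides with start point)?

Start point (G0): (-3.00, 0.00). End point (last G1): the path returns to the start — closed.

yes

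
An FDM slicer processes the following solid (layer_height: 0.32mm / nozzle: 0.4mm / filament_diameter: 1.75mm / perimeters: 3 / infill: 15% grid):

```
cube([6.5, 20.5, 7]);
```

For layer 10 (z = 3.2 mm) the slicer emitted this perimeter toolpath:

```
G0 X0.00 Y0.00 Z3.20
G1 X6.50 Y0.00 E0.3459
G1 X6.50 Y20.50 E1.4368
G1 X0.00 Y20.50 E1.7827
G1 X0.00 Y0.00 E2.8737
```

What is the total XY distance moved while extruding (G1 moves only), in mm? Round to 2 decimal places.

Sum the Euclidean lengths of each G1 segment: total = 54.00 mm.

54.00 mm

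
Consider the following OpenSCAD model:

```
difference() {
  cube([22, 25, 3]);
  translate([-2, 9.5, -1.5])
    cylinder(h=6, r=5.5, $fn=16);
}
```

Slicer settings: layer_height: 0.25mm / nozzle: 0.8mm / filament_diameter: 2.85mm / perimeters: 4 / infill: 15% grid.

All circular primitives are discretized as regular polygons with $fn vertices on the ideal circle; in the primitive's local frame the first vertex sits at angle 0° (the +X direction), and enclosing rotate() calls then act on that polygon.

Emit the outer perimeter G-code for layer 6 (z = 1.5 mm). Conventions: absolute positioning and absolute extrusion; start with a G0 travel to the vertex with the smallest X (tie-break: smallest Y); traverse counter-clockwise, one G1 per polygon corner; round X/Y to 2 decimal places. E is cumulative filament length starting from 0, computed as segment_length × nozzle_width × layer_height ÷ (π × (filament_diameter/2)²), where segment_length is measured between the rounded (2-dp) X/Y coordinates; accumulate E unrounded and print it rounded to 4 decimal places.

At z = 1.5 mm: the cube is present — its section is the full 22×25 rectangle; the r=5.5 cylinder at (-2, 9.5) contributes a regular 16-gon of circumradius 5.5; Subtracting the remaining from the first: starting from the 22×25 cube, the r=5.5 cylinder at (-2, 9.5) partially overlaps it — only the 25.10 mm² overlap (of its 92.61 mm²) is removed, clipping the outline — 1 connected region. The outline is a single polygon with 13 vertices. Extrusion per mm of travel: 0.8 × 0.25 / (π × 1.425²) = 0.031351. Accumulating E over each segment gives final E = 3.0374.

G0 X0.00 Y0.00 Z1.50
G1 X22.00 Y0.00 E0.6897
G1 X22.00 Y25.00 E1.4735
G1 X0.00 Y25.00 E2.1632
G1 X0.00 Y14.60 E2.4893
G1 X0.10 Y14.58 E2.4925
G1 X1.89 Y13.39 E2.5598
G1 X3.08 Y11.60 E2.6272
G1 X3.50 Y9.50 E2.6944
G1 X3.08 Y7.40 E2.7615
G1 X1.89 Y5.61 E2.8289
G1 X0.10 Y4.42 E2.8963
G1 X0.00 Y4.40 E2.8995
G1 X0.00 Y0.00 E3.0374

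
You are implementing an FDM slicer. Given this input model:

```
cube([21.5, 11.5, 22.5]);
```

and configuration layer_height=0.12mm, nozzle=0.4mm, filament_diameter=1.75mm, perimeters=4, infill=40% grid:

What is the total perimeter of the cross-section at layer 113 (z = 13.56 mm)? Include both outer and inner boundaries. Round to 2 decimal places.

At z = 13.56 mm: the cube is present — its section is the full 21.5×11.5 rectangle (perimeter 66.00 mm). Overall, the cross-section is a single solid region. Total boundary length (outer) = 66.00 mm.

66.00 mm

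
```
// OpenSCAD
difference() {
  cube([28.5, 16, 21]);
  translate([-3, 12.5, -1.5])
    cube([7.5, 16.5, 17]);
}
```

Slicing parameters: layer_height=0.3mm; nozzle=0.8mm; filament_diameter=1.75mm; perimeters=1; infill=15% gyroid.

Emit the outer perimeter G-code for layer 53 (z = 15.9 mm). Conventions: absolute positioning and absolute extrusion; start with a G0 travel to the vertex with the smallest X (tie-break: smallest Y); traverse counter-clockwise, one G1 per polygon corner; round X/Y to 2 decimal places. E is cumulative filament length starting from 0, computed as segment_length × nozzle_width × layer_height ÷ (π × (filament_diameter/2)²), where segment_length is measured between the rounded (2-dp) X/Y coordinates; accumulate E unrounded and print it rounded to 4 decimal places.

At z = 15.9 mm: the cube (footprint 28.5×16) is included at this height; the cube at (-3, 12.5) is absent (z outside [-1.5, 15.5]); Taking the first minus the rest: none of the subtracted shapes is present at this height, so the 28.5×16 cube is unchanged — 1 connected region. The outline is a single polygon with 4 vertices. Extrusion per mm of travel: 0.8 × 0.3 / (π × 0.875²) = 0.099780. Accumulating E over each segment gives final E = 8.8805.

G0 X0.00 Y0.00 Z15.90
G1 X28.50 Y0.00 E2.8437
G1 X28.50 Y16.00 E4.4402
G1 X0.00 Y16.00 E7.2840
G1 X0.00 Y0.00 E8.8805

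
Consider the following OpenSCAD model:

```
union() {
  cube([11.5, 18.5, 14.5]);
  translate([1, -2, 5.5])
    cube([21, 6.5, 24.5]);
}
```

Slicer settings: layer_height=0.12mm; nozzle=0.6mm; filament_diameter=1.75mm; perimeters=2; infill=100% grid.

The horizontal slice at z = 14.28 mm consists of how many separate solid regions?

1

At z = 14.28 mm: the 11.5×18.5 cube contributes its full rectangle; the 21×6.5 cube at (1, -2) contributes its full rectangle; Combining (union): the regions partially overlap (shared area 47.25 mm²), so overlapping operands fuse into one piece — 1 connected region. The result has 1 disconnected region.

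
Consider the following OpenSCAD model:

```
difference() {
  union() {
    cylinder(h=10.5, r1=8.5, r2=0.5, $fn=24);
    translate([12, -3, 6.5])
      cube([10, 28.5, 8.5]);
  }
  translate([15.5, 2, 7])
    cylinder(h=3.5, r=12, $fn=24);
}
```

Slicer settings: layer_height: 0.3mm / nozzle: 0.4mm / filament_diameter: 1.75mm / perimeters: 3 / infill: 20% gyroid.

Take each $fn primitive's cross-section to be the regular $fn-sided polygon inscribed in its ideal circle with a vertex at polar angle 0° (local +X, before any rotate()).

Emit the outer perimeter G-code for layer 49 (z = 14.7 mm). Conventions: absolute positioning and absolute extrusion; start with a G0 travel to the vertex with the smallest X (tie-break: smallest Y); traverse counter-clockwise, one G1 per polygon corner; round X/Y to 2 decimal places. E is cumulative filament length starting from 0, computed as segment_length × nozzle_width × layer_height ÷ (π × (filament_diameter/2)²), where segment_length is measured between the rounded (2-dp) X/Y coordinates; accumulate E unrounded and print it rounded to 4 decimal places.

G0 X12.00 Y-3.00 Z14.70
G1 X22.00 Y-3.00 E0.4989
G1 X22.00 Y25.50 E1.9208
G1 X12.00 Y25.50 E2.4197
G1 X12.00 Y-3.00 E3.8415

At z = 14.7 mm: the cone does not reach this height (z outside [0, 10.5]); the 10×28.5 cube at (12, -3) contributes its full rectangle; Combining (union): only the 10×28.5 cube at (12, -3) is present, so the union is just that shape — 1 connected region; the cylinder at (15.5, 2) does not reach this height (z outside [7, 10.5]); Subtracting the remaining from the first: none of the subtracted shapes is present at this height, so the result so far is unchanged — 1 connected region. The outline is a single polygon with 4 vertices. Extrusion per mm of travel: 0.4 × 0.3 / (π × 0.875²) = 0.049890. Accumulating E over each segment gives final E = 3.8415.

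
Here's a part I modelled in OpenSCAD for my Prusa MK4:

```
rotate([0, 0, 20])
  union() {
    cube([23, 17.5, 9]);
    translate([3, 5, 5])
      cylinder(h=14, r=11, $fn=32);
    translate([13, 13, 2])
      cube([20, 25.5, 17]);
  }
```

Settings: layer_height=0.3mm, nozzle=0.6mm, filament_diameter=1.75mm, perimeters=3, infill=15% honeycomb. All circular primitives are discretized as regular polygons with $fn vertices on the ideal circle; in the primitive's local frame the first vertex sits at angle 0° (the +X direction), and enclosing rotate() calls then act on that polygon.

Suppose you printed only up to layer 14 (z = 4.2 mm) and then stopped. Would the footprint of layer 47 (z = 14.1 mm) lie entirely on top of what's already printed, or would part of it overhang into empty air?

part overhangs

Compare the two slices. At z = 4.2: the cube is present — its section is the full 23×17.5 rectangle (area 402.50 mm²); the cylinder at (3, 5) does not reach this height (z outside [5, 19]); the cube at (13, 13) is present — its section is the full 20×25.5 rectangle (area 510.00 mm²); Merging all regions: the regions partially overlap — summed areas 912.50 mm² minus the doubly-counted overlap 45.00 mm² gives 867.50 mm² — area = 867.50 mm²; (whole slice rotated 20° about Z — lengths, areas and connectivity unchanged). At z = 14.1: the cube is not intersected at this z (z outside [0, 9]); the cylinder at (3, 5): section is a regular 32-gon, circumradius r=11 (area = (32/2)·11.000²·sin(360°/32) = 377.69 mm²); the cube at (13, 13) (footprint 20×25.5) is included at this height (area 510.00 mm²); Combining (union): the 2 present regions are separate (no shared area or edge), so areas and boundary lengths simply add and each stays a separate island — area = 887.69 mm²; (whole slice rotated 20° about Z — lengths, areas and connectivity unchanged). Checking containment: at z = 14.1 the cross-section extends beyond the z = 4.2 cross-section by about 182.93 mm².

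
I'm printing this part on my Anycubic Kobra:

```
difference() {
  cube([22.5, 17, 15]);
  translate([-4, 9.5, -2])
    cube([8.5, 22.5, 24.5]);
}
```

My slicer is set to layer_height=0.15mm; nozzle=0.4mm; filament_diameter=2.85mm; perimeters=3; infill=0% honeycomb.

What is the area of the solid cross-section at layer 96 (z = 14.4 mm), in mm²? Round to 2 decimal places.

At z = 14.4 mm: the 22.5×17 cube contributes its full rectangle (area 382.50 mm²); the cube at (-4, 9.5) is present — its section is the full 8.5×22.5 rectangle (area 191.25 mm²); After the difference (first − rest): starting from the 22.5×17 cube (382.50 mm²), the 8.5×22.5 cube at (-4, 9.5) partially overlaps it — only the 33.75 mm² overlap (of its 191.25 mm²) is removed, clipping the outline — area = 348.75 mm². Overall, the cross-section is a single solid region. Net area = 348.75 mm².

348.75 mm²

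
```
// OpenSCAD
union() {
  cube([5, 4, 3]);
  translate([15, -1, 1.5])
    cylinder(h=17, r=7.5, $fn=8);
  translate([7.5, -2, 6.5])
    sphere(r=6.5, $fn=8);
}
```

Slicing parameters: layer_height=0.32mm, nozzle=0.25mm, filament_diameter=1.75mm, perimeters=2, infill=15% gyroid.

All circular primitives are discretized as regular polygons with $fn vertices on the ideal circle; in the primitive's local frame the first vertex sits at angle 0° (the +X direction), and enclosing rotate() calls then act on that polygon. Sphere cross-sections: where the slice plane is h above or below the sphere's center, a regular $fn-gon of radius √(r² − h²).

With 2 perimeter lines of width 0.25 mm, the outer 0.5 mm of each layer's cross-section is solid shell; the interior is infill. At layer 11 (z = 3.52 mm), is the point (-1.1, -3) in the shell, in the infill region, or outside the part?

outside

At z = 3.52 mm: the cube does not reach this height (z outside [0, 3]); the r=7.5 cylinder at (15, -1) contributes a regular 8-gon of circumradius 7.5; the sphere at (7.5, -2): section is a regular 8-gon, circumradius = √(r²−h²) = √(6.5²−2.98²) = 5.777; Taking the union: the regions partially overlap (shared area 34.90 mm²), so overlapping operands fuse into one piece — 1 connected region. Overall, the cross-section is a single solid region. The nearest boundary edge runs (3.42, -6.08)→(1.72, -2.00); distance from the point to it = 3.00 mm. The point is not inside any of the regions above, so it lies outside the cross-section (3.00 mm from the nearest boundary).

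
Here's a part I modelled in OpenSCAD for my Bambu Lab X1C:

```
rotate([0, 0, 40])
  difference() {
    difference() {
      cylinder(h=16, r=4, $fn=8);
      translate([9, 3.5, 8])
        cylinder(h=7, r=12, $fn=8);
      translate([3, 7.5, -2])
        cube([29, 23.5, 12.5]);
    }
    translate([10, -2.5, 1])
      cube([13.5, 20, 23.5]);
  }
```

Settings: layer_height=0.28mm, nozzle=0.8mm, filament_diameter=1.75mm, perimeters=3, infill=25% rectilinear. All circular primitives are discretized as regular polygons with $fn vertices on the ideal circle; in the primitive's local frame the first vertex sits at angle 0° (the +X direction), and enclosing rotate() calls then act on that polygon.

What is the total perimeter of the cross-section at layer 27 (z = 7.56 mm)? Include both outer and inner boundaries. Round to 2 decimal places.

24.49 mm

At z = 7.56 mm: the r=4 cylinder gives a regular 8-gon of circumradius 4 (constant along its height) (perimeter = 2·8·4.000·sin(180°/8) = 24.49 mm); the cylinder at (9, 3.5) does not reach this height (z outside [8, 15]); the cube at (3, 7.5) is present — its section is the full 29×23.5 rectangle (perimeter 105.00 mm); Taking the first minus the rest: starting from the r=4 cylinder, the 29×23.5 cube at (3, 7.5) misses the remaining region (no effect) — boundary = 24.49 mm; the 13.5×20 cube at (10, -2.5) contributes its full rectangle (perimeter 67.00 mm); Taking the first minus the rest: starting from the result so far, the 13.5×20 cube at (10, -2.5) misses the remaining region (no effect) — boundary = 24.49 mm; (whole slice rotated 40° about Z — lengths, areas and connectivity unchanged). Overall, the cross-section is a single solid region. Total boundary length (outer) = 24.49 mm.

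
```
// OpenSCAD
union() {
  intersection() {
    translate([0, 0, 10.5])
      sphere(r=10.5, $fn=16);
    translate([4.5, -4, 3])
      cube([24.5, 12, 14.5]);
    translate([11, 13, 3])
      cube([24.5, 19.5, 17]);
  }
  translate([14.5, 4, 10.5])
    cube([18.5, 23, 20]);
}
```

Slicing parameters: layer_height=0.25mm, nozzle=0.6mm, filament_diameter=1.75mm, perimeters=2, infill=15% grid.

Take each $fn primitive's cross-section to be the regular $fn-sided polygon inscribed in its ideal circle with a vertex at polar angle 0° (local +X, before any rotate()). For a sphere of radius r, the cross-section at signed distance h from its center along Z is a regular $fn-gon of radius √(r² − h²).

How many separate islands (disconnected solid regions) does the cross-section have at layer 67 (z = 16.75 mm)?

1

At z = 16.75 mm: the r=10.5 sphere contributes a regular 16-gon of circumradius √(10.5²−6.25²) = 8.437; the cube at (4.5, -4) (footprint 24.5×12) is included at this height; the 24.5×19.5 cube at (11, 13) contributes its full rectangle; After intersecting: the 24.5×12 cube at (4.5, -4) partially overlaps the r=10.5 sphere; clipping to the common part keeps 32.93 mm²; the 24.5×19.5 cube at (11, 13) does not overlap the running intersection (empty) — nothing remains; the cube at (14.5, 4) (footprint 18.5×23) is included at this height; Combining (union): only the 18.5×23 cube at (14.5, 4) is present, so the union is just that shape — 1 connected region. Overall, the cross-section is a single solid region. Island count = 1.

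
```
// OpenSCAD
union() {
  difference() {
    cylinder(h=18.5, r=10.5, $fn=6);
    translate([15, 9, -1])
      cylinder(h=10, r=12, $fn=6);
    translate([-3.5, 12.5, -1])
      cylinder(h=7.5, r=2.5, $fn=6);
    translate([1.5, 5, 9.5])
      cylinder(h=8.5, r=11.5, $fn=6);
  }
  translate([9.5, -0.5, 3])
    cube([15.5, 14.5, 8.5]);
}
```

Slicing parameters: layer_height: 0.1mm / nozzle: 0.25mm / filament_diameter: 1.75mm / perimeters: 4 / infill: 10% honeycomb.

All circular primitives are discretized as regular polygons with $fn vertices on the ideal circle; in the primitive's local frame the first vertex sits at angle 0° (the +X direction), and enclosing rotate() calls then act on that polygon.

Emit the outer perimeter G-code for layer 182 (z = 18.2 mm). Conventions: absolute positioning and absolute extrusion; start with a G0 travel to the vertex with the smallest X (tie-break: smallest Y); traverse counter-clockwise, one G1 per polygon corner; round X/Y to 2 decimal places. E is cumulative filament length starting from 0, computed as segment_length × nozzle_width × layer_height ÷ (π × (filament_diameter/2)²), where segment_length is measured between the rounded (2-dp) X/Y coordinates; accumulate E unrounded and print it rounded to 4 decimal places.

At z = 18.2 mm: the cylinder: section is a regular 6-gon, circumradius r=10.5; the cylinder at (15, 9) is absent (z outside [-1, 9]); the cylinder at (-3.5, 12.5) does not reach this height (z outside [-1, 6.5]); the cylinder at (1.5, 5) is not intersected at this z (z outside [9.5, 18]); Taking the first minus the rest: none of the subtracted shapes is present at this height, so the r=10.5 cylinder is unchanged — 1 connected region; the cube at (9.5, -0.5) is absent (z outside [3, 11.5]); Merging all regions: only that combined region is present, so the union is just that shape — 1 connected region. The outline is a single polygon with 6 vertices. Extrusion per mm of travel: 0.25 × 0.1 / (π × 0.875²) = 0.010394. Accumulating E over each segment gives final E = 0.6547.

G0 X-10.50 Y0.00 Z18.20
G1 X-5.25 Y-9.09 E0.1091
G1 X5.25 Y-9.09 E0.2182
G1 X10.50 Y0.00 E0.3273
G1 X5.25 Y9.09 E0.4365
G1 X-5.25 Y9.09 E0.5456
G1 X-10.50 Y0.00 E0.6547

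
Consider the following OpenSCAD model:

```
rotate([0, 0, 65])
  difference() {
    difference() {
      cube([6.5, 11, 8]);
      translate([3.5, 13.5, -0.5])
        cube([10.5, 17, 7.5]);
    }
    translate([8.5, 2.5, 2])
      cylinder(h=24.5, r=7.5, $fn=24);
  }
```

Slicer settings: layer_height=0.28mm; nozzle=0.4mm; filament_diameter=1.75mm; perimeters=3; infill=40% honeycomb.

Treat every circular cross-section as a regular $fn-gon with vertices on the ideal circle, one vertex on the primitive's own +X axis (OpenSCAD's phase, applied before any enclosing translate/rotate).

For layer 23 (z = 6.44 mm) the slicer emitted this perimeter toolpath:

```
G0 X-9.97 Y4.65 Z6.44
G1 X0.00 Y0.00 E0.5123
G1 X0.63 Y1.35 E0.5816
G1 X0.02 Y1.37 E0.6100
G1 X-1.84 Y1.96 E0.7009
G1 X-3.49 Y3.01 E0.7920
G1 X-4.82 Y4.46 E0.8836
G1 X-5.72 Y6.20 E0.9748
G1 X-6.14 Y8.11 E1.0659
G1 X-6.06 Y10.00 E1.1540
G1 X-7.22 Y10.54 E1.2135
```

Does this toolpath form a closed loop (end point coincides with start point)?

Start point (G0): (-9.97, 4.65). End point (last G1): the path does not return to the start — open.

no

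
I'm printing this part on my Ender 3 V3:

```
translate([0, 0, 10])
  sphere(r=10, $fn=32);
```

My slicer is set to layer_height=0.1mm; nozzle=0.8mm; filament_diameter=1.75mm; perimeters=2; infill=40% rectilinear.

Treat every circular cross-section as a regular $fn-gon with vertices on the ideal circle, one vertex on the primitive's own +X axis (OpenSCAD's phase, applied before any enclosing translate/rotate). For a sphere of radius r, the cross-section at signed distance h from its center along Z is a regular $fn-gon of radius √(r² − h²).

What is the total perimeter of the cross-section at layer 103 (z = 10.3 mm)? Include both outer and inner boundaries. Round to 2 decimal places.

At z = 10.3 mm: the sphere: section is a regular 32-gon, circumradius = √(r²−h²) = √(10²−0.3²) = 9.995 (perimeter = 2·32·9.995·sin(180°/32) = 62.70 mm). Overall, the cross-section is a single solid region. Total boundary length (outer) = 62.70 mm.

62.70 mm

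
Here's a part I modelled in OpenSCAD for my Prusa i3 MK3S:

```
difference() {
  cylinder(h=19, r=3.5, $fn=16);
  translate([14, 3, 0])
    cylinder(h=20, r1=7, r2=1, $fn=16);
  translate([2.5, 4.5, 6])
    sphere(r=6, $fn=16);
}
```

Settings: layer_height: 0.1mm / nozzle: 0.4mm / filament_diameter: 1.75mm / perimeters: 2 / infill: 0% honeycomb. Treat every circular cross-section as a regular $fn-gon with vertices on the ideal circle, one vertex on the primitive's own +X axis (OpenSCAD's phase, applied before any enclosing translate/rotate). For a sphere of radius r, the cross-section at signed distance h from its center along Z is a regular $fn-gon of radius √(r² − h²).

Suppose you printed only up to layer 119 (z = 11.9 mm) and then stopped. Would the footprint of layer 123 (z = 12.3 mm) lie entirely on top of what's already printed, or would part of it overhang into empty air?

Compare the two slices. At z = 11.9: the r=3.5 cylinder contributes a regular 16-gon of circumradius 3.5 (area = (16/2)·3.500²·sin(360°/16) = 37.50 mm²); the cone at (14, 3): at t=0.595 of its height the radius interpolates to r₁+(r₂−r₁)t = 3.430, giving a regular 16-gon of that circumradius (area = (16/2)·3.430²·sin(360°/16) = 36.02 mm²); the sphere at (2.5, 4.5): section is a regular 16-gon, circumradius = √(r²−h²) = √(6²−5.9²) = 1.091 (area = (16/2)·1.091²·sin(360°/16) = 3.64 mm²); Subtracting the remaining from the first: starting from the r=3.5 cylinder (37.50 mm²), the cone at (14, 3) misses the remaining region (no effect); the r=6 sphere at (2.5, 4.5) misses the remaining region (no effect) — area = 37.50 mm². At z = 12.3: the cylinder: section is a regular 16-gon, circumradius r=3.5 (area = (16/2)·3.500²·sin(360°/16) = 37.50 mm²); the cone at (14, 3) contributes a regular 16-gon of circumradius 3.310 (interpolated between r1=7 and r2=1 at t=0.615) (area = (16/2)·3.310²·sin(360°/16) = 33.54 mm²); the sphere at (2.5, 4.5) is absent (|z−center|=6.300 > r=6); Subtracting the remaining from the first: starting from the r=3.5 cylinder (37.50 mm²), the cone at (14, 3) misses the remaining region (no effect) — area = 37.50 mm². Checking containment: the cross-section at z = 12.3 is a subset of the cross-section at z = 11.9.

entirely on top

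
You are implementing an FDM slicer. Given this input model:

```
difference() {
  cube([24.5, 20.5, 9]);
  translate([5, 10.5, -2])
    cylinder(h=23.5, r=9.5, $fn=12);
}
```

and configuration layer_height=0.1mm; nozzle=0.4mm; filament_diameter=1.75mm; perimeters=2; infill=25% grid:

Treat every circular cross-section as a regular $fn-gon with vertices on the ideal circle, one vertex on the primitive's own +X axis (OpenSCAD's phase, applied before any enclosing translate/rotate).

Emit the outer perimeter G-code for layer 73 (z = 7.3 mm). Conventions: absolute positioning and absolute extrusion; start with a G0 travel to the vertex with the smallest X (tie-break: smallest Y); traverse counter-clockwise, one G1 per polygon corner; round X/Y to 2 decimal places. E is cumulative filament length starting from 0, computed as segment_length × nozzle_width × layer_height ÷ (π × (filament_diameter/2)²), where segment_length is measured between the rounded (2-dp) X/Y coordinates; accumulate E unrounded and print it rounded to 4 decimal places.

G0 X0.00 Y0.00 Z7.30
G1 X24.50 Y0.00 E0.4074
G1 X24.50 Y20.50 E0.7484
G1 X0.00 Y20.50 E1.1558
G1 X0.00 Y18.48 E1.1894
G1 X0.25 Y18.73 E1.1953
G1 X5.00 Y20.00 E1.2770
G1 X9.75 Y18.73 E1.3588
G1 X13.23 Y15.25 E1.4406
G1 X14.50 Y10.50 E1.5224
G1 X13.23 Y5.75 E1.6042
G1 X9.75 Y2.27 E1.6860
G1 X5.00 Y1.00 E1.7678
G1 X0.25 Y2.27 E1.8496
G1 X0.00 Y2.52 E1.8554
G1 X0.00 Y0.00 E1.8973

At z = 7.3 mm: the 24.5×20.5 cube contributes its full rectangle; the r=9.5 cylinder at (5, 10.5) gives a regular 12-gon of circumradius 9.5 (constant along its height); Taking the first minus the rest: starting from the 24.5×20.5 cube, the r=9.5 cylinder at (5, 10.5) partially overlaps it — only the 223.63 mm² overlap (of its 270.75 mm²) is removed, clipping the outline — 1 connected region. The outline is a single polygon with 15 vertices. Extrusion per mm of travel: 0.4 × 0.1 / (π × 0.875²) = 0.016630. Accumulating E over each segment gives final E = 1.8973.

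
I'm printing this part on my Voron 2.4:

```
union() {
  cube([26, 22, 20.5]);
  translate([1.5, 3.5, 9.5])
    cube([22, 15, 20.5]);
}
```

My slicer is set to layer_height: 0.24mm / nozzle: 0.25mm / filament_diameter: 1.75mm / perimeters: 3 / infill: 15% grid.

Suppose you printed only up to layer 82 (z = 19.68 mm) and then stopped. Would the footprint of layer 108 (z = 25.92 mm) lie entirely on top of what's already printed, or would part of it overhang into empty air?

entirely on top

Compare the two slices. At z = 19.68: the cube (footprint 26×22) is included at this height (area 572.00 mm²); the cube at (1.5, 3.5) is present — its section is the full 22×15 rectangle (area 330.00 mm²); Taking the union: the 22×15 cube at (1.5, 3.5) lies entirely inside the 26×22 cube, so the union is just the 26×22 cube — area = 572.00 mm². At z = 25.92: the cube is absent (z outside [0, 20.5]); the cube at (1.5, 3.5) (footprint 22×15) is included at this height (area 330.00 mm²); Combining (union): only the 22×15 cube at (1.5, 3.5) is present, so the union is just that shape — area = 330.00 mm². Checking containment: the cross-section at z = 25.92 is a subset of the cross-section at z = 19.68.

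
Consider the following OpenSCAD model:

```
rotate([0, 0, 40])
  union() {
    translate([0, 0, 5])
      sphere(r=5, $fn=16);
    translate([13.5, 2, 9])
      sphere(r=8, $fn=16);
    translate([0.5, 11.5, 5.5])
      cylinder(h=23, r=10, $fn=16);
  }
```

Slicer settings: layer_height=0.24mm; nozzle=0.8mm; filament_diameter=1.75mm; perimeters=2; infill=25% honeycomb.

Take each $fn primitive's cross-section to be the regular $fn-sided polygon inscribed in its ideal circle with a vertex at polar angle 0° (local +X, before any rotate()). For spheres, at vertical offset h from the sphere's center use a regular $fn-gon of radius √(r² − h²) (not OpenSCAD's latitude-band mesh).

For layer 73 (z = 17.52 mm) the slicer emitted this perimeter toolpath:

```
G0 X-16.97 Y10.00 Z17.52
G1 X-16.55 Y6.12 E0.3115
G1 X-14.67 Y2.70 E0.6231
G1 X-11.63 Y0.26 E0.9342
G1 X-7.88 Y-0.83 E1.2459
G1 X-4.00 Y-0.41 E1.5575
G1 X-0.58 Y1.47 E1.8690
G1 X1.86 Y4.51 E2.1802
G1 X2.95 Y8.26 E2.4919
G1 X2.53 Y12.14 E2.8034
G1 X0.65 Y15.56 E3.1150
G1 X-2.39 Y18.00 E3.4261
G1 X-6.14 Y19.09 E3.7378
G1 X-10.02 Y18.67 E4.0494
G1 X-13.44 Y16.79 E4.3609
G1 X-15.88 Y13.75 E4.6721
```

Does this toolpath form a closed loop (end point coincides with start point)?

no

Start point (G0): (-16.97, 10.00). End point (last G1): the path does not return to the start — open.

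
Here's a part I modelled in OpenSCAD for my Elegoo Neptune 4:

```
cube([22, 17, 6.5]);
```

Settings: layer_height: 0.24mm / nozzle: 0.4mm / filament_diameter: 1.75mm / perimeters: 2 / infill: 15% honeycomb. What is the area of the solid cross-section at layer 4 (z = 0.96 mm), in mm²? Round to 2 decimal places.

374.00 mm²

At z = 0.96 mm: the cube is present — its section is the full 22×17 rectangle (area 374.00 mm²). Overall, the cross-section is a single solid region. Net area = 374.00 mm².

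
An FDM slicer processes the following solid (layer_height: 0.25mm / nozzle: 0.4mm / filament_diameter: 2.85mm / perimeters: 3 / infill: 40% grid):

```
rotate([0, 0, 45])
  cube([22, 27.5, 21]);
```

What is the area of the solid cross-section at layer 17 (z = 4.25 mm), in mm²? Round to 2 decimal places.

605.00 mm²

At z = 4.25 mm: the cube (footprint 22×27.5) is included at this height (area 605.00 mm²); (rotated 45° about Z; rotation is an isometry so areas/perimeters/island counts are preserved). Overall, the cross-section is a single solid region. Net area = 605.00 mm².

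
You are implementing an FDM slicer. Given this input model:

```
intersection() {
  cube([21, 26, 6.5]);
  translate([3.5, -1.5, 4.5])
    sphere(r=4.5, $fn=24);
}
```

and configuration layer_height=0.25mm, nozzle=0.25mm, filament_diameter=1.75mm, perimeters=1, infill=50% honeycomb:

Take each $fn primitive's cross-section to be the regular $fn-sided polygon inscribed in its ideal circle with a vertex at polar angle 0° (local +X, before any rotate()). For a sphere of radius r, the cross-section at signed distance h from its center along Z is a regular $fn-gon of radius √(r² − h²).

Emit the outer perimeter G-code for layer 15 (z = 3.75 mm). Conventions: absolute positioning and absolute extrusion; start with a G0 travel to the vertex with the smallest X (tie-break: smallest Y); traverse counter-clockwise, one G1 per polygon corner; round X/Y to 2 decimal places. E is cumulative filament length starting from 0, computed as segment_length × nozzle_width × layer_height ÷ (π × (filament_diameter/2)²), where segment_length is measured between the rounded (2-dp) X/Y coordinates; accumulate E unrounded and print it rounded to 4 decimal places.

G0 X0.00 Y0.00 Z3.75
G1 X7.64 Y0.00 E0.1985
G1 X7.34 Y0.72 E0.2188
G1 X6.64 Y1.64 E0.2488
G1 X5.72 Y2.34 E0.2789
G1 X4.65 Y2.79 E0.3090
G1 X3.50 Y2.94 E0.3392
G1 X2.35 Y2.79 E0.3693
G1 X1.28 Y2.34 E0.3995
G1 X0.36 Y1.64 E0.4295
G1 X0.00 Y1.17 E0.4449
G1 X0.00 Y0.00 E0.4753

At z = 3.75 mm: the cube is present — its section is the full 21×26 rectangle; the r=4.5 sphere at (3.5, -1.5) slices to a regular 24-gon of circumradius 4.437 (√(r²−h²) with h=0.75 from center); Taking the intersection: the r=4.5 sphere at (3.5, -1.5) partially overlaps the 21×26 cube; clipping to the common part keeps 17.16 mm² — 1 connected region. The outline is a single polygon with 11 vertices. Extrusion per mm of travel: 0.25 × 0.25 / (π × 0.875²) = 0.025984. Accumulating E over each segment gives final E = 0.4753.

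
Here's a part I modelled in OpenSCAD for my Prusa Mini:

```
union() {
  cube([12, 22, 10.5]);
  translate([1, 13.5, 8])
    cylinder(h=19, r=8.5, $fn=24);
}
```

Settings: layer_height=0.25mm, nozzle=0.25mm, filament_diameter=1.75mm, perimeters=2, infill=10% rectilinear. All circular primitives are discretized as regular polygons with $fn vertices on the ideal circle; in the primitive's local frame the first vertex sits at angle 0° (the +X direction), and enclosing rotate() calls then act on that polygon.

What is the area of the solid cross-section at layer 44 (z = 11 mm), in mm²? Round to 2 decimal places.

224.40 mm²

At z = 11 mm: the cube is not intersected at this z (z outside [0, 10.5]); the r=8.5 cylinder at (1, 13.5) gives a regular 24-gon of circumradius 8.5 (constant along its height) (area = (24/2)·8.500²·sin(360°/24) = 224.40 mm²); Combining (union): only the r=8.5 cylinder at (1, 13.5) is present, so the union is just that shape — area = 224.40 mm². Overall, the cross-section is a single solid region. Net area = 224.40 mm².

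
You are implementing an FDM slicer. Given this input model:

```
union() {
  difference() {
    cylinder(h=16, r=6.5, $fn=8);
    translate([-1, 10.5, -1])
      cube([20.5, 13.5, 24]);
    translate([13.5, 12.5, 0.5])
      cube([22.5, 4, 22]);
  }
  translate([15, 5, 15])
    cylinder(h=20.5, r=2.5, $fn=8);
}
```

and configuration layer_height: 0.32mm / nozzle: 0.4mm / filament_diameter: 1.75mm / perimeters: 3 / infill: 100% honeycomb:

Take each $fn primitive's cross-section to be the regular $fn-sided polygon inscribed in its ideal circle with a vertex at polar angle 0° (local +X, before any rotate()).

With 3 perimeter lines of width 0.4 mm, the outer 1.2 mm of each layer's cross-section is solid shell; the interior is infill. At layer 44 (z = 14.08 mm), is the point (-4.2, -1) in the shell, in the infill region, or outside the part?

infill

At z = 14.08 mm: the r=6.5 cylinder gives a regular 8-gon of circumradius 6.5 (constant along its height); the 20.5×13.5 cube at (-1, 10.5) contributes its full rectangle; the cube at (13.5, 12.5) (footprint 22.5×4) is included at this height; Subtracting the remaining from the first: starting from the r=6.5 cylinder, the 20.5×13.5 cube at (-1, 10.5) misses the remaining region (no effect); the 22.5×4 cube at (13.5, 12.5) misses the remaining region (no effect) — 1 connected region; the cylinder at (15, 5) does not reach this height (z outside [15, 35.5]); Merging all regions: only that combined region is present, so the union is just that shape — 1 connected region. Overall, the cross-section is a single solid region. The nearest boundary edge runs (-4.60, -4.60)→(-6.50, 0.00); distance from the point to it = 1.74 mm. The point is inside the cross-section and 1.74 mm from the nearest boundary — more than the 1.2 mm shell width (3 × 0.4), so it's in the infill interior.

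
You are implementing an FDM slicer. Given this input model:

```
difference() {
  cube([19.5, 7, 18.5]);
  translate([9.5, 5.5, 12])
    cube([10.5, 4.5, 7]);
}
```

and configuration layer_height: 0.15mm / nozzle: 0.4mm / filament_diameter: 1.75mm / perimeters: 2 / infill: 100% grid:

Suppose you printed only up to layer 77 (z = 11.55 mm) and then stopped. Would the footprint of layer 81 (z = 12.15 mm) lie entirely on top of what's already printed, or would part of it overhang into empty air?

Compare the two slices. At z = 11.55: the 19.5×7 cube contributes its full rectangle (area 136.50 mm²); the cube at (9.5, 5.5) does not reach this height (z outside [12, 19]); After the difference (first − rest): none of the subtracted shapes is present at this height, so the 19.5×7 cube is unchanged — area = 136.50 mm². At z = 12.15: the 19.5×7 cube contributes its full rectangle (area 136.50 mm²); the 10.5×4.5 cube at (9.5, 5.5) contributes its full rectangle (area 47.25 mm²); After the difference (first − rest): starting from the 19.5×7 cube (136.50 mm²), the 10.5×4.5 cube at (9.5, 5.5) partially overlaps it — only the 15.00 mm² overlap (of its 47.25 mm²) is removed, clipping the outline — area = 121.50 mm². Checking containment: the cross-section at z = 12.15 is a subset of the cross-section at z = 11.55.

entirely on top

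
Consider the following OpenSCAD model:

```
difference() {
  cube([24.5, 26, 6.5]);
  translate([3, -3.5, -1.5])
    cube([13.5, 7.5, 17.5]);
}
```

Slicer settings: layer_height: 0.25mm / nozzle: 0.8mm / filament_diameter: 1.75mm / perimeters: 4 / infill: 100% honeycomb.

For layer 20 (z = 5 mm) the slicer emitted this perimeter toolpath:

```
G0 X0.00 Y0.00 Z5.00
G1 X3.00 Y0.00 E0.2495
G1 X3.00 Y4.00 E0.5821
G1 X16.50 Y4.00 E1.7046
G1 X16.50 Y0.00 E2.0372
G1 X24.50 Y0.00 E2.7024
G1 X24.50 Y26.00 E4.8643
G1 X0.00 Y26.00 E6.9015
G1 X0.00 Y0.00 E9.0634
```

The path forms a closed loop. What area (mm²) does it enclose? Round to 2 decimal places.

583.00 mm²

Apply the shoelace formula to the sequence of (X, Y) vertices; enclosed area = 583.00 mm².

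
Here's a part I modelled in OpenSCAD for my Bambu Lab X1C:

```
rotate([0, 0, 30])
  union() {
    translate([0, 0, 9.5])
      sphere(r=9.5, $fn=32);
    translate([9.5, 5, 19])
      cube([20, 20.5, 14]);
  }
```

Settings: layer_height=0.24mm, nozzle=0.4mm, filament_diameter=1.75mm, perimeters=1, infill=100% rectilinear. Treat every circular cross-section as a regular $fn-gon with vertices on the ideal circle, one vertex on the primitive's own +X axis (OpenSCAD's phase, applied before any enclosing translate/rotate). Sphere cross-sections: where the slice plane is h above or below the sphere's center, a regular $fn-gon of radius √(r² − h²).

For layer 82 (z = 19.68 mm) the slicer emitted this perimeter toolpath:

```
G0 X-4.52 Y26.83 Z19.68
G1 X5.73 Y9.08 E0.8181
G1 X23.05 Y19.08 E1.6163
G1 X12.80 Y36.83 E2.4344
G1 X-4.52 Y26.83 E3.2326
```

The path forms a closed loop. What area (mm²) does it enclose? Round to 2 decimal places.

Apply the shoelace formula to the sequence of (X, Y) vertices; enclosed area = 409.93 mm².

409.93 mm²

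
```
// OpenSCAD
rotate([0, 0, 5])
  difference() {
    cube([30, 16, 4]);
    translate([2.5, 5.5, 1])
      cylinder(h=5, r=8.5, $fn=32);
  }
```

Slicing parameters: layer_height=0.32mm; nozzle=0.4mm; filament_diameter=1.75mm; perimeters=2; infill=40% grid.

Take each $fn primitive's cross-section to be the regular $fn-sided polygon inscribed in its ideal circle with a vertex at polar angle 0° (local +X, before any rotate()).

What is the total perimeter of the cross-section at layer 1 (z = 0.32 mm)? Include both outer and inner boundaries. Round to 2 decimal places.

92.00 mm

At z = 0.32 mm: the cube (footprint 30×16) is included at this height (perimeter 92.00 mm); the cylinder at (2.5, 5.5) does not reach this height (z outside [1, 6]); After the difference (first − rest): none of the subtracted shapes is present at this height, so the 30×16 cube is unchanged — boundary = 92.00 mm; (rotated 5° about Z; rotation is an isometry so areas/perimeters/island counts are preserved). Overall, the cross-section is a single solid region. Total boundary length (outer) = 92.00 mm.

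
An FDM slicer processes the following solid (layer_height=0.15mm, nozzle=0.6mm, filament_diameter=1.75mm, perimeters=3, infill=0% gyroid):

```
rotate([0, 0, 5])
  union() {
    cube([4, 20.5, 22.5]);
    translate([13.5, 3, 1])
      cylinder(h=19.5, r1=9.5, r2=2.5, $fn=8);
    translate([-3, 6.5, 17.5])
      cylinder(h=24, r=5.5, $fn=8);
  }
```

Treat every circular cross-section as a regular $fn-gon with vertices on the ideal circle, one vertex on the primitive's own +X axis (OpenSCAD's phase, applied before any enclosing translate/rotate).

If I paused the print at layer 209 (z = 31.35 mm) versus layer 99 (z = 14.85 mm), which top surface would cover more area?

Layer 209 (z = 31.35): the cube does not reach this height (z outside [0, 22.5]); the cone at (13.5, 3) does not reach this height (z outside [1, 20.5]); the cylinder at (-3, 6.5): section is a regular 8-gon, circumradius r=5.5 (area = (8/2)·5.500²·sin(360°/8) = 85.56 mm²); Taking the union: only the r=5.5 cylinder at (-3, 6.5) is present, so the union is just that shape — area = 85.56 mm²; (rotated 5° about Z; rotation is an isometry so areas/perimeters/island counts are preserved). So its area = 85.56 mm². Layer 99 (z = 14.85): the cube is present — its section is the full 4×20.5 rectangle (area 82.00 mm²); the cone at (13.5, 3) contributes a regular 8-gon of circumradius 4.528 (interpolated between r1=9.5 and r2=2.5 at t=0.710) (area = (8/2)·4.528²·sin(360°/8) = 58.00 mm²); the cylinder at (-3, 6.5) is not intersected at this z (z outside [17.5, 41.5]); Taking the union: the 2 present regions are separate (no shared area or edge), so areas and boundary lengths simply add and each stays a separate island — area = 140.00 mm²; (whole slice rotated 5° about Z — lengths, areas and connectivity unchanged). So its area = 140.00 mm². Layer 99 is larger (140.00 vs 85.56 mm²).

layer 99 (z = 14.85 mm)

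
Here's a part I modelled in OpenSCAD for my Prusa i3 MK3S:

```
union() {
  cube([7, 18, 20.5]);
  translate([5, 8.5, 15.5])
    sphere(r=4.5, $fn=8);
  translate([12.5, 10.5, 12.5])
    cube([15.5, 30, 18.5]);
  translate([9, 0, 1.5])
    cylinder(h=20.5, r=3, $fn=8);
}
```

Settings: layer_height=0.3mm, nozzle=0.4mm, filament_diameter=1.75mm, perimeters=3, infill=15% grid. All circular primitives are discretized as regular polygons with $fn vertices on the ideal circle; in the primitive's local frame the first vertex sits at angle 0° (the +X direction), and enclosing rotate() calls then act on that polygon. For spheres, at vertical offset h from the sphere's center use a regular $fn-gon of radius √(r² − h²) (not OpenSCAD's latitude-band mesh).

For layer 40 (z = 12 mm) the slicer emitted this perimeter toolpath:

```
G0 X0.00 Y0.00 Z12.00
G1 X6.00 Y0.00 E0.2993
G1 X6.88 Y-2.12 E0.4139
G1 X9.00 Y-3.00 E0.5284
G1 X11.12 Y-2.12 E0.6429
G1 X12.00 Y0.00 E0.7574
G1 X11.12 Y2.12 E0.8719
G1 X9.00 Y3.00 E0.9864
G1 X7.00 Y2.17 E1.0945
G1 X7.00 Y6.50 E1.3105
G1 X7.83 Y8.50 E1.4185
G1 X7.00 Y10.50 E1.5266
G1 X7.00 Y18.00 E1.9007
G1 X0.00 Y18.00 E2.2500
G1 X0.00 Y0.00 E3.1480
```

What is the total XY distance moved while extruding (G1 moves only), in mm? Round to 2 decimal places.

63.10 mm

Sum the Euclidean lengths of each G1 segment: total = 63.10 mm.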